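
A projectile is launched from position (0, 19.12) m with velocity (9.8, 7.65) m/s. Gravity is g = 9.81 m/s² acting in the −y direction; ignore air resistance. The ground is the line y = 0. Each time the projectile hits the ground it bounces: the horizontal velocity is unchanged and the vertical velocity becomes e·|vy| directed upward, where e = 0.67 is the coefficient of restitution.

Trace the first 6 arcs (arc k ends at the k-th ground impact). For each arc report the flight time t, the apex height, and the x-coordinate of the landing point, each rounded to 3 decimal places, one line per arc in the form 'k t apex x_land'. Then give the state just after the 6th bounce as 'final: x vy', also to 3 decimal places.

Arc 1: start y=19.120, vy=7.650 → t=2.903, apex=22.103, x_land=28.445, impact vy=-20.824
  bounce: vy ← 0.67·20.824 = 13.952
Arc 2: start y=0.000, vy=13.952 → t=2.845, apex=9.922, x_land=56.322, impact vy=-13.952
  bounce: vy ← 0.67·13.952 = 9.348
Arc 3: start y=0.000, vy=9.348 → t=1.906, apex=4.454, x_land=74.999, impact vy=-9.348
  bounce: vy ← 0.67·9.348 = 6.263
Arc 4: start y=0.000, vy=6.263 → t=1.277, apex=1.999, x_land=87.512, impact vy=-6.263
  bounce: vy ← 0.67·6.263 = 4.196
Arc 5: start y=0.000, vy=4.196 → t=0.856, apex=0.898, x_land=95.897, impact vy=-4.196
  bounce: vy ← 0.67·4.196 = 2.812
Arc 6: start y=0.000, vy=2.812 → t=0.573, apex=0.403, x_land=101.514, impact vy=-2.812
  bounce: vy ← 0.67·2.812 = 1.884

1 2.903 22.103 28.445
2 2.845 9.922 56.322
3 1.906 4.454 74.999
4 1.277 1.999 87.512
5 0.856 0.898 95.897
6 0.573 0.403 101.514
final: 101.514 1.884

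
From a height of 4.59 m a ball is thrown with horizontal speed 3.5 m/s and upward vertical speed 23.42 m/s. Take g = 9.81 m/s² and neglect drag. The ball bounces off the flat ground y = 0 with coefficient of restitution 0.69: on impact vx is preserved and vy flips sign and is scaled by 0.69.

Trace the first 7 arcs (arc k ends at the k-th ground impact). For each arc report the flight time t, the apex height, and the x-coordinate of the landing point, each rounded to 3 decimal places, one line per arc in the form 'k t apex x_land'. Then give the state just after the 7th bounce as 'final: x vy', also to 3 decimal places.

Arc 1: start y=4.590, vy=23.420 → t=4.963, apex=32.546, x_land=17.371, impact vy=-25.270
  bounce: vy ← 0.69·25.270 = 17.436
Arc 2: start y=0.000, vy=17.436 → t=3.555, apex=15.495, x_land=29.813, impact vy=-17.436
  bounce: vy ← 0.69·17.436 = 12.031
Arc 3: start y=0.000, vy=12.031 → t=2.453, apex=7.377, x_land=38.398, impact vy=-12.031
  bounce: vy ← 0.69·12.031 = 8.301
Arc 4: start y=0.000, vy=8.301 → t=1.692, apex=3.512, x_land=44.321, impact vy=-8.301
  bounce: vy ← 0.69·8.301 = 5.728
Arc 5: start y=0.000, vy=5.728 → t=1.168, apex=1.672, x_land=48.408, impact vy=-5.728
  bounce: vy ← 0.69·5.728 = 3.952
Arc 6: start y=0.000, vy=3.952 → t=0.806, apex=0.796, x_land=51.229, impact vy=-3.952
  bounce: vy ← 0.69·3.952 = 2.727
Arc 7: start y=0.000, vy=2.727 → t=0.556, apex=0.379, x_land=53.174, impact vy=-2.727
  bounce: vy ← 0.69·2.727 = 1.882

1 4.963 32.546 17.371
2 3.555 15.495 29.813
3 2.453 7.377 38.398
4 1.692 3.512 44.321
5 1.168 1.672 48.408
6 0.806 0.796 51.229
7 0.556 0.379 53.174
final: 53.174 1.882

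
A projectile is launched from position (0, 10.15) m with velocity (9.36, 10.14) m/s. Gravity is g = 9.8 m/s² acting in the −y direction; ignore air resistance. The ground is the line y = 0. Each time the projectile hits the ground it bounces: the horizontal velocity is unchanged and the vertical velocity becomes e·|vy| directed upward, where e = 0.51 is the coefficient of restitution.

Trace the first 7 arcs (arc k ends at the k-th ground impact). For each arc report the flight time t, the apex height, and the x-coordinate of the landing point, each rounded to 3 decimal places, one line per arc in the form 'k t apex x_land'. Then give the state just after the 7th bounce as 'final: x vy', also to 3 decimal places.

1 2.807 15.396 26.276
2 1.808 4.004 43.199
3 0.922 1.042 51.830
4 0.470 0.271 56.232
5 0.240 0.070 58.477
6 0.122 0.018 59.621
7 0.062 0.005 60.205
final: 60.205 0.156

Arc 1: start y=10.150, vy=10.140 → t=2.807, apex=15.396, x_land=26.276, impact vy=-17.371
  bounce: vy ← 0.51·17.371 = 8.859
Arc 2: start y=0.000, vy=8.859 → t=1.808, apex=4.004, x_land=43.199, impact vy=-8.859
  bounce: vy ← 0.51·8.859 = 4.518
Arc 3: start y=0.000, vy=4.518 → t=0.922, apex=1.042, x_land=51.830, impact vy=-4.518
  bounce: vy ← 0.51·4.518 = 2.304
Arc 4: start y=0.000, vy=2.304 → t=0.470, apex=0.271, x_land=56.232, impact vy=-2.304
  bounce: vy ← 0.51·2.304 = 1.175
Arc 5: start y=0.000, vy=1.175 → t=0.240, apex=0.070, x_land=58.477, impact vy=-1.175
  bounce: vy ← 0.51·1.175 = 0.599
Arc 6: start y=0.000, vy=0.599 → t=0.122, apex=0.018, x_land=59.621, impact vy=-0.599
  bounce: vy ← 0.51·0.599 = 0.306
Arc 7: start y=0.000, vy=0.306 → t=0.062, apex=0.005, x_land=60.205, impact vy=-0.306
  bounce: vy ← 0.51·0.306 = 0.156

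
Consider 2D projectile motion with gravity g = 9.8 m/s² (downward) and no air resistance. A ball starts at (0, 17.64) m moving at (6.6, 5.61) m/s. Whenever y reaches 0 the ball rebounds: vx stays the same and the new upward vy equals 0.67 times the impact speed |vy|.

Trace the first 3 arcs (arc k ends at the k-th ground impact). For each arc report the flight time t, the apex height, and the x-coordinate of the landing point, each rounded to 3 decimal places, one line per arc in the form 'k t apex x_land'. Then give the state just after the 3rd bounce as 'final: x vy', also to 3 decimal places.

1 2.554 19.246 16.858
2 2.656 8.639 34.386
3 1.779 3.878 46.129
final: 46.129 5.841

Arc 1: start y=17.640, vy=5.610 → t=2.554, apex=19.246, x_land=16.858, impact vy=-19.422
  bounce: vy ← 0.67·19.422 = 13.013
Arc 2: start y=0.000, vy=13.013 → t=2.656, apex=8.639, x_land=34.386, impact vy=-13.013
  bounce: vy ← 0.67·13.013 = 8.719
Arc 3: start y=0.000, vy=8.719 → t=1.779, apex=3.878, x_land=46.129, impact vy=-8.719
  bounce: vy ← 0.67·8.719 = 5.841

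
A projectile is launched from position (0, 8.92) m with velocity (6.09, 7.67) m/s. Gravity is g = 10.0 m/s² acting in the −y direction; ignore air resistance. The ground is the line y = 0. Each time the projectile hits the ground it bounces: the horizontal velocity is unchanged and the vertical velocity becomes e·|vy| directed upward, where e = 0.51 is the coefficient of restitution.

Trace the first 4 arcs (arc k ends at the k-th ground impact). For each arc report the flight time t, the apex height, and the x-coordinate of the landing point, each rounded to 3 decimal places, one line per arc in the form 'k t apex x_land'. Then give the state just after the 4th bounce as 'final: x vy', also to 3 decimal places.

1 2.307 11.861 14.051
2 1.571 3.085 23.619
3 0.801 0.802 28.498
4 0.409 0.209 30.987
final: 30.987 1.042

Arc 1: start y=8.920, vy=7.670 → t=2.307, apex=11.861, x_land=14.051, impact vy=-15.402
  bounce: vy ← 0.51·15.402 = 7.855
Arc 2: start y=0.000, vy=7.855 → t=1.571, apex=3.085, x_land=23.619, impact vy=-7.855
  bounce: vy ← 0.51·7.855 = 4.006
Arc 3: start y=0.000, vy=4.006 → t=0.801, apex=0.802, x_land=28.498, impact vy=-4.006
  bounce: vy ← 0.51·4.006 = 2.043
Arc 4: start y=0.000, vy=2.043 → t=0.409, apex=0.209, x_land=30.987, impact vy=-2.043
  bounce: vy ← 0.51·2.043 = 1.042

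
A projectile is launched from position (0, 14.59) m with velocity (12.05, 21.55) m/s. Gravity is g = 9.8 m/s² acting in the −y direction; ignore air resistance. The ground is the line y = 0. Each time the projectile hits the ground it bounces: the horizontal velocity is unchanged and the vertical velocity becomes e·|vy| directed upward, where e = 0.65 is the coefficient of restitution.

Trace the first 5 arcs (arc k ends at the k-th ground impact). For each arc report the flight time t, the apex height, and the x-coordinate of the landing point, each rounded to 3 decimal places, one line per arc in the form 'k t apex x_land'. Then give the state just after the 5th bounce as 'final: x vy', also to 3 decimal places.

1 4.994 38.284 60.180
2 3.634 16.175 103.966
3 2.362 6.834 132.428
4 1.535 2.887 150.927
5 0.998 1.220 162.952
final: 162.952 3.178

Arc 1: start y=14.590, vy=21.550 → t=4.994, apex=38.284, x_land=60.180, impact vy=-27.393
  bounce: vy ← 0.65·27.393 = 17.805
Arc 2: start y=0.000, vy=17.805 → t=3.634, apex=16.175, x_land=103.966, impact vy=-17.805
  bounce: vy ← 0.65·17.805 = 11.573
Arc 3: start y=0.000, vy=11.573 → t=2.362, apex=6.834, x_land=132.428, impact vy=-11.573
  bounce: vy ← 0.65·11.573 = 7.523
Arc 4: start y=0.000, vy=7.523 → t=1.535, apex=2.887, x_land=150.927, impact vy=-7.523
  bounce: vy ← 0.65·7.523 = 4.890
Arc 5: start y=0.000, vy=4.890 → t=0.998, apex=1.220, x_land=162.952, impact vy=-4.890
  bounce: vy ← 0.65·4.890 = 3.178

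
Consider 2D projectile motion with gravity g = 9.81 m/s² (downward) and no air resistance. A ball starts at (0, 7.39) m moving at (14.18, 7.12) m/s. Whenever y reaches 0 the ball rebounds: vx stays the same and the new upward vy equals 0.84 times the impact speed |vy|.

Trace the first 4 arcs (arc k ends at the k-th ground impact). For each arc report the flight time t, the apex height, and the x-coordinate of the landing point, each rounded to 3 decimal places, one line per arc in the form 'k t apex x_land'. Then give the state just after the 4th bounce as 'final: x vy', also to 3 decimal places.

Arc 1: start y=7.390, vy=7.120 → t=2.152, apex=9.974, x_land=30.512, impact vy=-13.989
  bounce: vy ← 0.84·13.989 = 11.751
Arc 2: start y=0.000, vy=11.751 → t=2.396, apex=7.038, x_land=64.482, impact vy=-11.751
  bounce: vy ← 0.84·11.751 = 9.870
Arc 3: start y=0.000, vy=9.870 → t=2.012, apex=4.966, x_land=93.017, impact vy=-9.870
  bounce: vy ← 0.84·9.870 = 8.291
Arc 4: start y=0.000, vy=8.291 → t=1.690, apex=3.504, x_land=116.986, impact vy=-8.291
  bounce: vy ← 0.84·8.291 = 6.965

1 2.152 9.974 30.512
2 2.396 7.038 64.482
3 2.012 4.966 93.017
4 1.690 3.504 116.986
final: 116.986 6.965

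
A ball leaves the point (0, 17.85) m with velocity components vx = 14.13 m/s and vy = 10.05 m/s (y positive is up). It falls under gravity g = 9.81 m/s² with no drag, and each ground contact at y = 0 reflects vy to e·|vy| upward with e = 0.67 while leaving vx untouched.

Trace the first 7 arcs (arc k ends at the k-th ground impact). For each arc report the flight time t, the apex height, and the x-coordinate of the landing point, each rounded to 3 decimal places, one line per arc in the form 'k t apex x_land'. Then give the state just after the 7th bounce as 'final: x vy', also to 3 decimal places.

1 3.190 22.998 45.072
2 2.902 10.324 86.071
3 1.944 4.634 113.540
4 1.303 2.080 131.944
5 0.873 0.934 144.275
6 0.585 0.419 152.537
7 0.392 0.188 158.072
final: 158.072 1.287

Arc 1: start y=17.850, vy=10.050 → t=3.190, apex=22.998, x_land=45.072, impact vy=-21.242
  bounce: vy ← 0.67·21.242 = 14.232
Arc 2: start y=0.000, vy=14.232 → t=2.902, apex=10.324, x_land=86.071, impact vy=-14.232
  bounce: vy ← 0.67·14.232 = 9.536
Arc 3: start y=0.000, vy=9.536 → t=1.944, apex=4.634, x_land=113.540, impact vy=-9.536
  bounce: vy ← 0.67·9.536 = 6.389
Arc 4: start y=0.000, vy=6.389 → t=1.303, apex=2.080, x_land=131.944, impact vy=-6.389
  bounce: vy ← 0.67·6.389 = 4.280
Arc 5: start y=0.000, vy=4.280 → t=0.873, apex=0.934, x_land=144.275, impact vy=-4.280
  bounce: vy ← 0.67·4.280 = 2.868
Arc 6: start y=0.000, vy=2.868 → t=0.585, apex=0.419, x_land=152.537, impact vy=-2.868
  bounce: vy ← 0.67·2.868 = 1.922
Arc 7: start y=0.000, vy=1.922 → t=0.392, apex=0.188, x_land=158.072, impact vy=-1.922
  bounce: vy ← 0.67·1.922 = 1.287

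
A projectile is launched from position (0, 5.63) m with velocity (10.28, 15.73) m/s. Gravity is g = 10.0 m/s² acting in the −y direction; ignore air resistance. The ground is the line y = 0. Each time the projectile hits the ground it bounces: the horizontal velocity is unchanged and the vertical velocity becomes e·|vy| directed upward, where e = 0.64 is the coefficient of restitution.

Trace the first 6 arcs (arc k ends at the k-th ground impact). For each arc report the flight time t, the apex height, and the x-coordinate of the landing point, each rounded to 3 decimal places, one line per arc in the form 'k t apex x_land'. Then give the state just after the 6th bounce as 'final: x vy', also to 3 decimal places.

1 3.470 18.002 35.676
2 2.429 7.373 60.644
3 1.554 3.020 76.623
4 0.995 1.237 86.850
5 0.637 0.507 93.395
6 0.407 0.208 97.583
final: 97.583 1.304

Arc 1: start y=5.630, vy=15.730 → t=3.470, apex=18.002, x_land=35.676, impact vy=-18.975
  bounce: vy ← 0.64·18.975 = 12.144
Arc 2: start y=0.000, vy=12.144 → t=2.429, apex=7.373, x_land=60.644, impact vy=-12.144
  bounce: vy ← 0.64·12.144 = 7.772
Arc 3: start y=0.000, vy=7.772 → t=1.554, apex=3.020, x_land=76.623, impact vy=-7.772
  bounce: vy ← 0.64·7.772 = 4.974
Arc 4: start y=0.000, vy=4.974 → t=0.995, apex=1.237, x_land=86.850, impact vy=-4.974
  bounce: vy ← 0.64·4.974 = 3.183
Arc 5: start y=0.000, vy=3.183 → t=0.637, apex=0.507, x_land=93.395, impact vy=-3.183
  bounce: vy ← 0.64·3.183 = 2.037
Arc 6: start y=0.000, vy=2.037 → t=0.407, apex=0.208, x_land=97.583, impact vy=-2.037
  bounce: vy ← 0.64·2.037 = 1.304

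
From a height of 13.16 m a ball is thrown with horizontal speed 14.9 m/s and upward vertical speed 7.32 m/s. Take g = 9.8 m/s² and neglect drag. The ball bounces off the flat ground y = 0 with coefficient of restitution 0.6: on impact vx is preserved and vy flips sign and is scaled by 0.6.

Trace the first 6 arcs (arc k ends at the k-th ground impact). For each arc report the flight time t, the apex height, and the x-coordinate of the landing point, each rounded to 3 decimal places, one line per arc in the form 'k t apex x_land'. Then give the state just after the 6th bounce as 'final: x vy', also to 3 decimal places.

Arc 1: start y=13.160, vy=7.320 → t=2.548, apex=15.894, x_land=37.964, impact vy=-17.650
  bounce: vy ← 0.6·17.650 = 10.590
Arc 2: start y=0.000, vy=10.590 → t=2.161, apex=5.722, x_land=70.166, impact vy=-10.590
  bounce: vy ← 0.6·10.590 = 6.354
Arc 3: start y=0.000, vy=6.354 → t=1.297, apex=2.060, x_land=89.488, impact vy=-6.354
  bounce: vy ← 0.6·6.354 = 3.812
Arc 4: start y=0.000, vy=3.812 → t=0.778, apex=0.742, x_land=101.080, impact vy=-3.812
  bounce: vy ← 0.6·3.812 = 2.287
Arc 5: start y=0.000, vy=2.287 → t=0.467, apex=0.267, x_land=108.036, impact vy=-2.287
  bounce: vy ← 0.6·2.287 = 1.372
Arc 6: start y=0.000, vy=1.372 → t=0.280, apex=0.096, x_land=112.209, impact vy=-1.372
  bounce: vy ← 0.6·1.372 = 0.823

1 2.548 15.894 37.964
2 2.161 5.722 70.166
3 1.297 2.060 89.488
4 0.778 0.742 101.080
5 0.467 0.267 108.036
6 0.280 0.096 112.209
final: 112.209 0.823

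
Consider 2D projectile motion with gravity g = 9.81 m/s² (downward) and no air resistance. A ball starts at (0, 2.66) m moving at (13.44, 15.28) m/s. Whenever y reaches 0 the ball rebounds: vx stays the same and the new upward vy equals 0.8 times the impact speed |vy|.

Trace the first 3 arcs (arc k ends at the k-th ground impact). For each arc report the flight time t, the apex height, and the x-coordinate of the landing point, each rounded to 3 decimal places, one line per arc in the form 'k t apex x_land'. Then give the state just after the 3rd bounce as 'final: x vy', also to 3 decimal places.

Arc 1: start y=2.660, vy=15.280 → t=3.280, apex=14.560, x_land=44.090, impact vy=-16.902
  bounce: vy ← 0.8·16.902 = 13.521
Arc 2: start y=0.000, vy=13.521 → t=2.757, apex=9.318, x_land=81.139, impact vy=-13.521
  bounce: vy ← 0.8·13.521 = 10.817
Arc 3: start y=0.000, vy=10.817 → t=2.205, apex=5.964, x_land=110.779, impact vy=-10.817
  bounce: vy ← 0.8·10.817 = 8.654

1 3.280 14.560 44.090
2 2.757 9.318 81.139
3 2.205 5.964 110.779
final: 110.779 8.654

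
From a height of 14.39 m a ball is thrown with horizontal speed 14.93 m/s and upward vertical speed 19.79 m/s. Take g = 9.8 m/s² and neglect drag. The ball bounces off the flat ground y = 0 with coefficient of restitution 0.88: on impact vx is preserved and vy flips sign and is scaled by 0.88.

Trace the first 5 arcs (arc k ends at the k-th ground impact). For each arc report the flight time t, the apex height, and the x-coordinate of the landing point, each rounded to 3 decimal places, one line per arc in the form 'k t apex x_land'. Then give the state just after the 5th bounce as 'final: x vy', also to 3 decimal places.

1 4.668 34.372 69.692
2 4.661 26.618 139.287
3 4.102 20.613 200.530
4 3.610 15.962 254.424
5 3.177 12.361 301.851
final: 301.851 13.698

Arc 1: start y=14.390, vy=19.790 → t=4.668, apex=34.372, x_land=69.692, impact vy=-25.956
  bounce: vy ← 0.88·25.956 = 22.841
Arc 2: start y=0.000, vy=22.841 → t=4.661, apex=26.618, x_land=139.287, impact vy=-22.841
  bounce: vy ← 0.88·22.841 = 20.100
Arc 3: start y=0.000, vy=20.100 → t=4.102, apex=20.613, x_land=200.530, impact vy=-20.100
  bounce: vy ← 0.88·20.100 = 17.688
Arc 4: start y=0.000, vy=17.688 → t=3.610, apex=15.962, x_land=254.424, impact vy=-17.688
  bounce: vy ← 0.88·17.688 = 15.565
Arc 5: start y=0.000, vy=15.565 → t=3.177, apex=12.361, x_land=301.851, impact vy=-15.565
  bounce: vy ← 0.88·15.565 = 13.698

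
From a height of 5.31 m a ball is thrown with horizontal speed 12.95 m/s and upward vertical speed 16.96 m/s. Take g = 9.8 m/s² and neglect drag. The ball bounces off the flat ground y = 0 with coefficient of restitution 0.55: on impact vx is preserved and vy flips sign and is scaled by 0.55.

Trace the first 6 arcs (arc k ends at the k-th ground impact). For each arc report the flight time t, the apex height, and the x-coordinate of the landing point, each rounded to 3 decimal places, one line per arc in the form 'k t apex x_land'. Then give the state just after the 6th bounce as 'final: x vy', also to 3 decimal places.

Arc 1: start y=5.310, vy=16.960 → t=3.750, apex=19.986, x_land=48.565, impact vy=-19.792
  bounce: vy ← 0.55·19.792 = 10.886
Arc 2: start y=0.000, vy=10.886 → t=2.222, apex=6.046, x_land=77.334, impact vy=-10.886
  bounce: vy ← 0.55·10.886 = 5.987
Arc 3: start y=0.000, vy=5.987 → t=1.222, apex=1.829, x_land=93.157, impact vy=-5.987
  bounce: vy ← 0.55·5.987 = 3.293
Arc 4: start y=0.000, vy=3.293 → t=0.672, apex=0.553, x_land=101.859, impact vy=-3.293
  bounce: vy ← 0.55·3.293 = 1.811
Arc 5: start y=0.000, vy=1.811 → t=0.370, apex=0.167, x_land=106.646, impact vy=-1.811
  bounce: vy ← 0.55·1.811 = 0.996
Arc 6: start y=0.000, vy=0.996 → t=0.203, apex=0.051, x_land=109.278, impact vy=-0.996
  bounce: vy ← 0.55·0.996 = 0.548

1 3.750 19.986 48.565
2 2.222 6.046 77.334
3 1.222 1.829 93.157
4 0.672 0.553 101.859
5 0.370 0.167 106.646
6 0.203 0.051 109.278
final: 109.278 0.548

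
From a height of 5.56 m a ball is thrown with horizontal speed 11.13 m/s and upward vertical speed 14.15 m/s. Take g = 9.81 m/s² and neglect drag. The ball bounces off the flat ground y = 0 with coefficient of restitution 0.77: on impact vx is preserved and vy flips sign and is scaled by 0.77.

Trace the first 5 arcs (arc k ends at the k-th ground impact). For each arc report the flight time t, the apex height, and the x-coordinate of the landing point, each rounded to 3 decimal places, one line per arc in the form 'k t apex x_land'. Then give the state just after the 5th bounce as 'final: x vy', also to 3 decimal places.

Arc 1: start y=5.560, vy=14.150 → t=3.235, apex=15.765, x_land=36.008, impact vy=-17.587
  bounce: vy ← 0.77·17.587 = 13.542
Arc 2: start y=0.000, vy=13.542 → t=2.761, apex=9.347, x_land=66.736, impact vy=-13.542
  bounce: vy ← 0.77·13.542 = 10.427
Arc 3: start y=0.000, vy=10.427 → t=2.126, apex=5.542, x_land=90.397, impact vy=-10.427
  bounce: vy ← 0.77·10.427 = 8.029
Arc 4: start y=0.000, vy=8.029 → t=1.637, apex=3.286, x_land=108.616, impact vy=-8.029
  bounce: vy ← 0.77·8.029 = 6.182
Arc 5: start y=0.000, vy=6.182 → t=1.260, apex=1.948, x_land=122.645, impact vy=-6.182
  bounce: vy ← 0.77·6.182 = 4.760

1 3.235 15.765 36.008
2 2.761 9.347 66.736
3 2.126 5.542 90.397
4 1.637 3.286 108.616
5 1.260 1.948 122.645
final: 122.645 4.760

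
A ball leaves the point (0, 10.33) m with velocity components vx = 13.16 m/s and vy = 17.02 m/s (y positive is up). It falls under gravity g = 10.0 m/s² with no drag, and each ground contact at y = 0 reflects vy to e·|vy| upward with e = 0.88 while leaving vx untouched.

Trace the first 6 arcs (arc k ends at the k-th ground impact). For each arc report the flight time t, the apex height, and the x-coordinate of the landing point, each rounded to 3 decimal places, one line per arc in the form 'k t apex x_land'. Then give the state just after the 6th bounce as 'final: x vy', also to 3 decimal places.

1 3.930 24.814 51.715
2 3.921 19.216 103.313
3 3.450 14.881 148.719
4 3.036 11.524 188.677
5 2.672 8.924 223.839
6 2.351 6.911 254.782
final: 254.782 10.346

Arc 1: start y=10.330, vy=17.020 → t=3.930, apex=24.814, x_land=51.715, impact vy=-22.277
  bounce: vy ← 0.88·22.277 = 19.604
Arc 2: start y=0.000, vy=19.604 → t=3.921, apex=19.216, x_land=103.313, impact vy=-19.604
  bounce: vy ← 0.88·19.604 = 17.252
Arc 3: start y=0.000, vy=17.252 → t=3.450, apex=14.881, x_land=148.719, impact vy=-17.252
  bounce: vy ← 0.88·17.252 = 15.181
Arc 4: start y=0.000, vy=15.181 → t=3.036, apex=11.524, x_land=188.677, impact vy=-15.181
  bounce: vy ← 0.88·15.181 = 13.360
Arc 5: start y=0.000, vy=13.360 → t=2.672, apex=8.924, x_land=223.839, impact vy=-13.360
  bounce: vy ← 0.88·13.360 = 11.756
Arc 6: start y=0.000, vy=11.756 → t=2.351, apex=6.911, x_land=254.782, impact vy=-11.756
  bounce: vy ← 0.88·11.756 = 10.346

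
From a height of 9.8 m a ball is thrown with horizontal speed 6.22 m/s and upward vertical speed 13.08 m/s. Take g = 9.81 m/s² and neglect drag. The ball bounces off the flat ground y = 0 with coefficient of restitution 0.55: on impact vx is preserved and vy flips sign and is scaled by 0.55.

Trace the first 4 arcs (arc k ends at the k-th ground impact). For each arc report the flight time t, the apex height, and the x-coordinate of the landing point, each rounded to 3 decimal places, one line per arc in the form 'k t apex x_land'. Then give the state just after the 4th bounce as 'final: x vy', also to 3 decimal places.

Arc 1: start y=9.800, vy=13.080 → t=3.276, apex=18.520, x_land=20.380, impact vy=-19.062
  bounce: vy ← 0.55·19.062 = 10.484
Arc 2: start y=0.000, vy=10.484 → t=2.137, apex=5.602, x_land=33.674, impact vy=-10.484
  bounce: vy ← 0.55·10.484 = 5.766
Arc 3: start y=0.000, vy=5.766 → t=1.176, apex=1.695, x_land=40.987, impact vy=-5.766
  bounce: vy ← 0.55·5.766 = 3.171
Arc 4: start y=0.000, vy=3.171 → t=0.647, apex=0.513, x_land=45.008, impact vy=-3.171
  bounce: vy ← 0.55·3.171 = 1.744

1 3.276 18.520 20.380
2 2.137 5.602 33.674
3 1.176 1.695 40.987
4 0.647 0.513 45.008
final: 45.008 1.744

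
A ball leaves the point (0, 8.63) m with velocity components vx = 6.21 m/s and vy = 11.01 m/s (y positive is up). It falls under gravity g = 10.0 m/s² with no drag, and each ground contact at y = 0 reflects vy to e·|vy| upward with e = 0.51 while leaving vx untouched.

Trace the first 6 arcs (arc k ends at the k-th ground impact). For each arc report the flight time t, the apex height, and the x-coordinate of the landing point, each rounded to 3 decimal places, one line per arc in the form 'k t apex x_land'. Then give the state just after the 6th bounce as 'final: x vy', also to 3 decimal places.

Arc 1: start y=8.630, vy=11.010 → t=2.815, apex=14.691, x_land=17.482, impact vy=-17.141
  bounce: vy ← 0.51·17.141 = 8.742
Arc 2: start y=0.000, vy=8.742 → t=1.748, apex=3.821, x_land=28.339, impact vy=-8.742
  bounce: vy ← 0.51·8.742 = 4.458
Arc 3: start y=0.000, vy=4.458 → t=0.892, apex=0.994, x_land=33.877, impact vy=-4.458
  bounce: vy ← 0.51·4.458 = 2.274
Arc 4: start y=0.000, vy=2.274 → t=0.455, apex=0.259, x_land=36.701, impact vy=-2.274
  bounce: vy ← 0.51·2.274 = 1.160
Arc 5: start y=0.000, vy=1.160 → t=0.232, apex=0.067, x_land=38.141, impact vy=-1.160
  bounce: vy ← 0.51·1.160 = 0.591
Arc 6: start y=0.000, vy=0.591 → t=0.118, apex=0.017, x_land=38.876, impact vy=-0.591
  bounce: vy ← 0.51·0.591 = 0.302

1 2.815 14.691 17.482
2 1.748 3.821 28.339
3 0.892 0.994 33.877
4 0.455 0.259 36.701
5 0.232 0.067 38.141
6 0.118 0.017 38.876
final: 38.876 0.302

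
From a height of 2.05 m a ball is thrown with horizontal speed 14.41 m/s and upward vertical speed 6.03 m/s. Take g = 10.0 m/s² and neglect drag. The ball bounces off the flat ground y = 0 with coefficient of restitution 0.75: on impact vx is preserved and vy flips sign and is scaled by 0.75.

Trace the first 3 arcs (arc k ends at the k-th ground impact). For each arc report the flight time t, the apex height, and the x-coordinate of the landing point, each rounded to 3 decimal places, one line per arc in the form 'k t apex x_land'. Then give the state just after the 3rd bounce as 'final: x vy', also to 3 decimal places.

Arc 1: start y=2.050, vy=6.030 → t=1.483, apex=3.868, x_land=21.364, impact vy=-8.796
  bounce: vy ← 0.75·8.796 = 6.597
Arc 2: start y=0.000, vy=6.597 → t=1.319, apex=2.176, x_land=40.375, impact vy=-6.597
  bounce: vy ← 0.75·6.597 = 4.947
Arc 3: start y=0.000, vy=4.947 → t=0.989, apex=1.224, x_land=54.634, impact vy=-4.947
  bounce: vy ← 0.75·4.947 = 3.711

1 1.483 3.868 21.364
2 1.319 2.176 40.375
3 0.989 1.224 54.634
final: 54.634 3.711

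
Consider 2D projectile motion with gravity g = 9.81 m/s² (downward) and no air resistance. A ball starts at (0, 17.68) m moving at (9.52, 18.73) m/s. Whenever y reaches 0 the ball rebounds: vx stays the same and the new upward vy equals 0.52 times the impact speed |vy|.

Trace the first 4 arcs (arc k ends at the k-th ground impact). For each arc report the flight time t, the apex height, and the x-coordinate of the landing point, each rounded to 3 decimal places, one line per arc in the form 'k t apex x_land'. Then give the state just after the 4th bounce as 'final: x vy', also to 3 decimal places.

Arc 1: start y=17.680, vy=18.730 → t=4.602, apex=35.560, x_land=43.809, impact vy=-26.414
  bounce: vy ← 0.52·26.414 = 13.735
Arc 2: start y=0.000, vy=13.735 → t=2.800, apex=9.616, x_land=70.468, impact vy=-13.735
  bounce: vy ← 0.52·13.735 = 7.142
Arc 3: start y=0.000, vy=7.142 → t=1.456, apex=2.600, x_land=84.330, impact vy=-7.142
  bounce: vy ← 0.52·7.142 = 3.714
Arc 4: start y=0.000, vy=3.714 → t=0.757, apex=0.703, x_land=91.539, impact vy=-3.714
  bounce: vy ← 0.52·3.714 = 1.931

1 4.602 35.560 43.809
2 2.800 9.616 70.468
3 1.456 2.600 84.330
4 0.757 0.703 91.539
final: 91.539 1.931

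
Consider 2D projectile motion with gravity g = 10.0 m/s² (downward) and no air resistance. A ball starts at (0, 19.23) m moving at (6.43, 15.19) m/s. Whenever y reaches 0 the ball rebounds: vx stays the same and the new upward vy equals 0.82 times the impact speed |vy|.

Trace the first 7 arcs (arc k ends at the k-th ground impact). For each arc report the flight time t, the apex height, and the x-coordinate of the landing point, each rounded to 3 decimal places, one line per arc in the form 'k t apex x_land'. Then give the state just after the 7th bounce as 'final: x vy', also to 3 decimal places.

1 4.000 30.767 25.717
2 4.068 20.688 51.876
3 3.336 13.910 73.326
4 2.735 9.353 90.915
5 2.243 6.289 105.337
6 1.839 4.229 117.164
7 1.508 2.843 126.862
final: 126.862 6.184

Arc 1: start y=19.230, vy=15.190 → t=4.000, apex=30.767, x_land=25.717, impact vy=-24.806
  bounce: vy ← 0.82·24.806 = 20.341
Arc 2: start y=0.000, vy=20.341 → t=4.068, apex=20.688, x_land=51.876, impact vy=-20.341
  bounce: vy ← 0.82·20.341 = 16.680
Arc 3: start y=0.000, vy=16.680 → t=3.336, apex=13.910, x_land=73.326, impact vy=-16.680
  bounce: vy ← 0.82·16.680 = 13.677
Arc 4: start y=0.000, vy=13.677 → t=2.735, apex=9.353, x_land=90.915, impact vy=-13.677
  bounce: vy ← 0.82·13.677 = 11.215
Arc 5: start y=0.000, vy=11.215 → t=2.243, apex=6.289, x_land=105.337, impact vy=-11.215
  bounce: vy ← 0.82·11.215 = 9.197
Arc 6: start y=0.000, vy=9.197 → t=1.839, apex=4.229, x_land=117.164, impact vy=-9.197
  bounce: vy ← 0.82·9.197 = 7.541
Arc 7: start y=0.000, vy=7.541 → t=1.508, apex=2.843, x_land=126.862, impact vy=-7.541
  bounce: vy ← 0.82·7.541 = 6.184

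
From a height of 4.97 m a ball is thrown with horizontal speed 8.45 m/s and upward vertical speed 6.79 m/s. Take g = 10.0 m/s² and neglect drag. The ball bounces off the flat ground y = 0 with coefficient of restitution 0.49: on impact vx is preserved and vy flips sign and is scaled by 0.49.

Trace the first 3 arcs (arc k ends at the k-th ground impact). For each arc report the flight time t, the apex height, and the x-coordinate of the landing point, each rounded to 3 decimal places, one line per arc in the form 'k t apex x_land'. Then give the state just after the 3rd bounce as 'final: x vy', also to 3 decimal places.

Arc 1: start y=4.970, vy=6.790 → t=1.885, apex=7.275, x_land=15.930, impact vy=-12.063
  bounce: vy ← 0.49·12.063 = 5.911
Arc 2: start y=0.000, vy=5.911 → t=1.182, apex=1.747, x_land=25.919, impact vy=-5.911
  bounce: vy ← 0.49·5.911 = 2.896
Arc 3: start y=0.000, vy=2.896 → t=0.579, apex=0.419, x_land=30.814, impact vy=-2.896
  bounce: vy ← 0.49·2.896 = 1.419

1 1.885 7.275 15.930
2 1.182 1.747 25.919
3 0.579 0.419 30.814
final: 30.814 1.419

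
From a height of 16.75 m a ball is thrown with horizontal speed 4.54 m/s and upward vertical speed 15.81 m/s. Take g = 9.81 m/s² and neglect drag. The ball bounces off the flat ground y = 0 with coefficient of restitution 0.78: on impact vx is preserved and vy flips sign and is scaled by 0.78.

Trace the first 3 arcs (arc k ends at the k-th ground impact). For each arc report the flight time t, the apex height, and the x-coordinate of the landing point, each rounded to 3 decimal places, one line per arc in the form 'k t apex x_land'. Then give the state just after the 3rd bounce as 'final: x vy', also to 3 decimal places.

Arc 1: start y=16.750, vy=15.810 → t=4.064, apex=29.490, x_land=18.449, impact vy=-24.054
  bounce: vy ← 0.78·24.054 = 18.762
Arc 2: start y=0.000, vy=18.762 → t=3.825, apex=17.942, x_land=35.815, impact vy=-18.762
  bounce: vy ← 0.78·18.762 = 14.634
Arc 3: start y=0.000, vy=14.634 → t=2.984, apex=10.916, x_land=49.360, impact vy=-14.634
  bounce: vy ← 0.78·14.634 = 11.415

1 4.064 29.490 18.449
2 3.825 17.942 35.815
3 2.984 10.916 49.360
final: 49.360 11.415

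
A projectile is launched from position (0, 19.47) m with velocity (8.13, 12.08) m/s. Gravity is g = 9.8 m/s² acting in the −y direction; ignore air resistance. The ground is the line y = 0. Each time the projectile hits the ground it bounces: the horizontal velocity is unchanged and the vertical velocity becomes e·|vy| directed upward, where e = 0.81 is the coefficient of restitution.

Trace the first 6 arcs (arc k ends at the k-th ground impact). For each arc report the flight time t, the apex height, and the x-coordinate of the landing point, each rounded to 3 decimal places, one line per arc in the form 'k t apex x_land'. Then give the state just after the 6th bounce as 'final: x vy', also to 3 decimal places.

Arc 1: start y=19.470, vy=12.080 → t=3.576, apex=26.915, x_land=29.076, impact vy=-22.968
  bounce: vy ← 0.81·22.968 = 18.604
Arc 2: start y=0.000, vy=18.604 → t=3.797, apex=17.659, x_land=59.944, impact vy=-18.604
  bounce: vy ← 0.81·18.604 = 15.069
Arc 3: start y=0.000, vy=15.069 → t=3.075, apex=11.586, x_land=84.947, impact vy=-15.069
  bounce: vy ← 0.81·15.069 = 12.206
Arc 4: start y=0.000, vy=12.206 → t=2.491, apex=7.602, x_land=105.199, impact vy=-12.206
  bounce: vy ← 0.81·12.206 = 9.887
Arc 5: start y=0.000, vy=9.887 → t=2.018, apex=4.987, x_land=121.603, impact vy=-9.887
  bounce: vy ← 0.81·9.887 = 8.009
Arc 6: start y=0.000, vy=8.009 → t=1.634, apex=3.272, x_land=134.891, impact vy=-8.009
  bounce: vy ← 0.81·8.009 = 6.487

1 3.576 26.915 29.076
2 3.797 17.659 59.944
3 3.075 11.586 84.947
4 2.491 7.602 105.199
5 2.018 4.987 121.603
6 1.634 3.272 134.891
final: 134.891 6.487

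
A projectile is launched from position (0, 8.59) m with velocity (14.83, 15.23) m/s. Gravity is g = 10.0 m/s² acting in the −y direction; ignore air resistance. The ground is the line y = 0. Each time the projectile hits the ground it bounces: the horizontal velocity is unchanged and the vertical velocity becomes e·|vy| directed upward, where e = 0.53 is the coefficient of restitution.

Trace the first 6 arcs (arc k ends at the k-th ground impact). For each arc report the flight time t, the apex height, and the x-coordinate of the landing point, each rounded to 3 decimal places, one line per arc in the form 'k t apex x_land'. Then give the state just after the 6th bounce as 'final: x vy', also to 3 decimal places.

1 3.532 20.188 52.385
2 2.130 5.671 83.972
3 1.129 1.593 100.713
4 0.598 0.447 109.585
5 0.317 0.126 114.288
6 0.168 0.035 116.780
final: 116.780 0.445

Arc 1: start y=8.590, vy=15.230 → t=3.532, apex=20.188, x_land=52.385, impact vy=-20.094
  bounce: vy ← 0.53·20.094 = 10.650
Arc 2: start y=0.000, vy=10.650 → t=2.130, apex=5.671, x_land=83.972, impact vy=-10.650
  bounce: vy ← 0.53·10.650 = 5.644
Arc 3: start y=0.000, vy=5.644 → t=1.129, apex=1.593, x_land=100.713, impact vy=-5.644
  bounce: vy ← 0.53·5.644 = 2.991
Arc 4: start y=0.000, vy=2.991 → t=0.598, apex=0.447, x_land=109.585, impact vy=-2.991
  bounce: vy ← 0.53·2.991 = 1.585
Arc 5: start y=0.000, vy=1.585 → t=0.317, apex=0.126, x_land=114.288, impact vy=-1.585
  bounce: vy ← 0.53·1.585 = 0.840
Arc 6: start y=0.000, vy=0.840 → t=0.168, apex=0.035, x_land=116.780, impact vy=-0.840
  bounce: vy ← 0.53·0.840 = 0.445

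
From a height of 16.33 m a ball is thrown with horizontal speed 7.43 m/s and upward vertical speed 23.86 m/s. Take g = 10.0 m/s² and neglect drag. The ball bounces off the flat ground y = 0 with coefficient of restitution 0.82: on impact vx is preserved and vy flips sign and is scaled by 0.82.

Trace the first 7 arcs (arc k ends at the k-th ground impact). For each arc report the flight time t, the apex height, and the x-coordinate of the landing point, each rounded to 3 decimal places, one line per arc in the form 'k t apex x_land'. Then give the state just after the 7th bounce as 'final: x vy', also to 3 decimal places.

1 5.379 44.795 39.967
2 4.909 30.120 76.439
3 4.025 20.253 106.347
4 3.301 13.618 130.871
5 2.707 9.157 150.980
6 2.219 6.157 167.470
7 1.820 4.140 180.992
final: 180.992 7.462

Arc 1: start y=16.330, vy=23.860 → t=5.379, apex=44.795, x_land=39.967, impact vy=-29.932
  bounce: vy ← 0.82·29.932 = 24.544
Arc 2: start y=0.000, vy=24.544 → t=4.909, apex=30.120, x_land=76.439, impact vy=-24.544
  bounce: vy ← 0.82·24.544 = 20.126
Arc 3: start y=0.000, vy=20.126 → t=4.025, apex=20.253, x_land=106.347, impact vy=-20.126
  bounce: vy ← 0.82·20.126 = 16.503
Arc 4: start y=0.000, vy=16.503 → t=3.301, apex=13.618, x_land=130.871, impact vy=-16.503
  bounce: vy ← 0.82·16.503 = 13.533
Arc 5: start y=0.000, vy=13.533 → t=2.707, apex=9.157, x_land=150.980, impact vy=-13.533
  bounce: vy ← 0.82·13.533 = 11.097
Arc 6: start y=0.000, vy=11.097 → t=2.219, apex=6.157, x_land=167.470, impact vy=-11.097
  bounce: vy ← 0.82·11.097 = 9.099
Arc 7: start y=0.000, vy=9.099 → t=1.820, apex=4.140, x_land=180.992, impact vy=-9.099
  bounce: vy ← 0.82·9.099 = 7.462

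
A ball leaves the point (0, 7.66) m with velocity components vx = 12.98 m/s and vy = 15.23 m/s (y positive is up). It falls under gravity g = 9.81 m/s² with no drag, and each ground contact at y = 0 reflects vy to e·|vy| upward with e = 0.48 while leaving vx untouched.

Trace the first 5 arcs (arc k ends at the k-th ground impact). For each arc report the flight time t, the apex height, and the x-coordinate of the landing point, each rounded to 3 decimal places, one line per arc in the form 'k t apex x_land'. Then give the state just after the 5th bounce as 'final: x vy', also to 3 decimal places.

1 3.545 19.482 46.020
2 1.913 4.489 70.854
3 0.918 1.034 82.774
4 0.441 0.238 88.496
5 0.212 0.055 91.243
final: 91.243 0.498

Arc 1: start y=7.660, vy=15.230 → t=3.545, apex=19.482, x_land=46.020, impact vy=-19.551
  bounce: vy ← 0.48·19.551 = 9.384
Arc 2: start y=0.000, vy=9.384 → t=1.913, apex=4.489, x_land=70.854, impact vy=-9.384
  bounce: vy ← 0.48·9.384 = 4.505
Arc 3: start y=0.000, vy=4.505 → t=0.918, apex=1.034, x_land=82.774, impact vy=-4.505
  bounce: vy ← 0.48·4.505 = 2.162
Arc 4: start y=0.000, vy=2.162 → t=0.441, apex=0.238, x_land=88.496, impact vy=-2.162
  bounce: vy ← 0.48·2.162 = 1.038
Arc 5: start y=0.000, vy=1.038 → t=0.212, apex=0.055, x_land=91.243, impact vy=-1.038
  bounce: vy ← 0.48·1.038 = 0.498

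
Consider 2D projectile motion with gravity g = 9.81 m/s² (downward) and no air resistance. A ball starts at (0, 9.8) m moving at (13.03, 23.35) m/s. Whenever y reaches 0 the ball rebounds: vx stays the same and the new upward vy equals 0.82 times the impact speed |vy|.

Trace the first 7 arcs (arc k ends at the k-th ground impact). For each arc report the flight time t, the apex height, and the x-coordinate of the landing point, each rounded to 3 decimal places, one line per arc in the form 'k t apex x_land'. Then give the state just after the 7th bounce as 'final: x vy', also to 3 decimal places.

Arc 1: start y=9.800, vy=23.350 → t=5.149, apex=37.589, x_land=67.085, impact vy=-27.157
  bounce: vy ← 0.82·27.157 = 22.269
Arc 2: start y=0.000, vy=22.269 → t=4.540, apex=25.275, x_land=126.241, impact vy=-22.269
  bounce: vy ← 0.82·22.269 = 18.260
Arc 3: start y=0.000, vy=18.260 → t=3.723, apex=16.995, x_land=174.749, impact vy=-18.260
  bounce: vy ← 0.82·18.260 = 14.973
Arc 4: start y=0.000, vy=14.973 → t=3.053, apex=11.427, x_land=214.526, impact vy=-14.973
  bounce: vy ← 0.82·14.973 = 12.278
Arc 5: start y=0.000, vy=12.278 → t=2.503, apex=7.684, x_land=247.143, impact vy=-12.278
  bounce: vy ← 0.82·12.278 = 10.068
Arc 6: start y=0.000, vy=10.068 → t=2.053, apex=5.167, x_land=273.888, impact vy=-10.068
  bounce: vy ← 0.82·10.068 = 8.256
Arc 7: start y=0.000, vy=8.256 → t=1.683, apex=3.474, x_land=295.820, impact vy=-8.256
  bounce: vy ← 0.82·8.256 = 6.770

1 5.149 37.589 67.085
2 4.540 25.275 126.241
3 3.723 16.995 174.749
4 3.053 11.427 214.526
5 2.503 7.684 247.143
6 2.053 5.167 273.888
7 1.683 3.474 295.820
final: 295.820 6.770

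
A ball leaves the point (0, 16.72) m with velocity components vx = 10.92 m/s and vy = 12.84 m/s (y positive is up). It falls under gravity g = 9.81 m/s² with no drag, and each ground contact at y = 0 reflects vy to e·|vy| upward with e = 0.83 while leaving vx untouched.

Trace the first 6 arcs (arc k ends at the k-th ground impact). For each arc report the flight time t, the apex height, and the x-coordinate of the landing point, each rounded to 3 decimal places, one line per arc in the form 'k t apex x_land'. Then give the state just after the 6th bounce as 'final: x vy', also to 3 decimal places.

1 3.572 25.123 39.007
2 3.757 17.307 80.031
3 3.118 11.923 114.082
4 2.588 8.214 142.344
5 2.148 5.658 165.801
6 1.783 3.898 185.271
final: 185.271 7.259

Arc 1: start y=16.720, vy=12.840 → t=3.572, apex=25.123, x_land=39.007, impact vy=-22.202
  bounce: vy ← 0.83·22.202 = 18.427
Arc 2: start y=0.000, vy=18.427 → t=3.757, apex=17.307, x_land=80.031, impact vy=-18.427
  bounce: vy ← 0.83·18.427 = 15.295
Arc 3: start y=0.000, vy=15.295 → t=3.118, apex=11.923, x_land=114.082, impact vy=-15.295
  bounce: vy ← 0.83·15.295 = 12.695
Arc 4: start y=0.000, vy=12.695 → t=2.588, apex=8.214, x_land=142.344, impact vy=-12.695
  bounce: vy ← 0.83·12.695 = 10.537
Arc 5: start y=0.000, vy=10.537 → t=2.148, apex=5.658, x_land=165.801, impact vy=-10.537
  bounce: vy ← 0.83·10.537 = 8.745
Arc 6: start y=0.000, vy=8.745 → t=1.783, apex=3.898, x_land=185.271, impact vy=-8.745
  bounce: vy ← 0.83·8.745 = 7.259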